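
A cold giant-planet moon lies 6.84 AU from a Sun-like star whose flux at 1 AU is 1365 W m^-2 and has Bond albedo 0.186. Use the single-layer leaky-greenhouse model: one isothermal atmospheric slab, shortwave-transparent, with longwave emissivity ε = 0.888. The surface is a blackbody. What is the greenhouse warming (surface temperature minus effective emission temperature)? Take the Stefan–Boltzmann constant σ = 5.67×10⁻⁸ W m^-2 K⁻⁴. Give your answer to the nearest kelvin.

16 kelvin

Flux at the orbit: S = 1365/(6.84)² = 29.18 W m^-2.
The planet radiates to space at T_e = [S(1−α)/(4σ)]^(1/4) = 101.2 K.
The surface balance (absorbed SW + ε·downward IR = σT_s⁴) with T_a⁴ = T_s⁴/2 reduces to T_s = T_e·[2/(2−ε)]^¼ = 117.1 K.
The atmosphere warms the surface by 15.99 K.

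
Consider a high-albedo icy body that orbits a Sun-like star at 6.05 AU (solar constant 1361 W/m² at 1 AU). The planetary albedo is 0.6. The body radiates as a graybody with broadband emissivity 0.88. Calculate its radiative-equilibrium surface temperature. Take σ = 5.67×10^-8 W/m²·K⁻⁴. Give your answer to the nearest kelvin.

93 kelvin

By the inverse-square law, S = 1361/6.05² = 37.18 W/m².
Absorbed flux (global mean): S(1−α)/4 = 37.18·0.4/4 = 3.718 W/m².
Equating to εσT⁴ with ε = 0.88: T = (3.718/0.88σ)^(1/4) = 92.91 K.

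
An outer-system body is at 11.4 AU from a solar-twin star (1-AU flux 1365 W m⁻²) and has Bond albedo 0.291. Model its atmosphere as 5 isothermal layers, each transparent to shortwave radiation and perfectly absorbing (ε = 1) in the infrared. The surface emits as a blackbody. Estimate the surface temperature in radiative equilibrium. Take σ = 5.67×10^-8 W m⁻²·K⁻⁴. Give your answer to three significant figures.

Flux at the orbit: S = 1365/(11.4)² = 10.50 W m⁻².
OLR = S(1−α)/4 = 1.862 W m⁻²; the top layer radiates at T_e = 75.70 K.
For an N-layer opaque stack, T_s⁴ = (N+1)T_e⁴, hence T_s = (6)^(1/4)×75.70 K = 118.5 K.

118 K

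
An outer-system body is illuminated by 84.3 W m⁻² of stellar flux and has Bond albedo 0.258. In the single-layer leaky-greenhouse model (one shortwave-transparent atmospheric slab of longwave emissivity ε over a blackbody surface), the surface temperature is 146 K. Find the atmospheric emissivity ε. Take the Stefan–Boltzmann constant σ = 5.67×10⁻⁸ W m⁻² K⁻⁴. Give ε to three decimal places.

0.786

Effective temperature: T_e = [S(1−α)/(4σ)]^(1/4) = 128.9 K.
Since (2−ε)/2 = (T_e/T_s)⁴ = 0.6070, ε = 0.7860.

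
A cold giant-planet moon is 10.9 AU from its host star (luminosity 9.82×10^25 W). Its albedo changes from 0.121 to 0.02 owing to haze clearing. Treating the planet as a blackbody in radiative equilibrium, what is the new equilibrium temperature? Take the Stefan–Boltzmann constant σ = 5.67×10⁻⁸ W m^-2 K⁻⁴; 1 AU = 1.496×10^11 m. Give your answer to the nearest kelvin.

60 K

Orbital distance: d = 10.9 AU = 1.631×10^12 m.
S = L/(4πd²) = 2.939 W m^-2.
New equilibrium: T₂ = [(1−0.02)·2.939/(4σ)]^(1/4) = 59.70 K.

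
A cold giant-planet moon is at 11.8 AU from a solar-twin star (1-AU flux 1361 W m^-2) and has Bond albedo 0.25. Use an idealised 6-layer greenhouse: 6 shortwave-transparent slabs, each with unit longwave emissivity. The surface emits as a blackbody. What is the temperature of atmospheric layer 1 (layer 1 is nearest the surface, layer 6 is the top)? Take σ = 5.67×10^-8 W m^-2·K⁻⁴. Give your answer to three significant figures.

118 K

Flux at the orbit: S = 1361/(11.8)² = 9.774 W m^-2.
The effective emission temperature is T_e = [S(1−α)/(4σ)]^¼ = 75.40 K.
In the N-layer model, layer k (counted from the surface) has T_k = (N+1−k)^(1/4)·T_e.
With k = 1: T_1 = (6+1−1)^¼·75.40 K = 118.0 K.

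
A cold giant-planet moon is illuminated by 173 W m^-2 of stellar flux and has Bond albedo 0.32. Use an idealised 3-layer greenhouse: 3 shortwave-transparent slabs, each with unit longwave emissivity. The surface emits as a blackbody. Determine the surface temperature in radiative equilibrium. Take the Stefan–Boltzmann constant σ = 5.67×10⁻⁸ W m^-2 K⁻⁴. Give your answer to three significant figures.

OLR = S(1−α)/4 = 29.41 W m^-2; the top layer radiates at T_e = 150.9 K.
For an N-layer opaque stack, T_s⁴ = (N+1)T_e⁴, hence T_s = (4)^(1/4)×150.9 K = 213.4 K.

213 kelvin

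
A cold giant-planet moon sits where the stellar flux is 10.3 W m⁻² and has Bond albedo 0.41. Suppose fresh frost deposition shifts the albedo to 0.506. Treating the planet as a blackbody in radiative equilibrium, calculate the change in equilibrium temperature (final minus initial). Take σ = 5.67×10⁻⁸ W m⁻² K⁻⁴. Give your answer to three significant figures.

-3.12 kelvin

Before: T₁ = [10.30·0.59/(4σ)]^(1/4) = 71.95 K.
After:  T₂ = [10.30·0.494/(4σ)]^(1/4) = 68.82 K.
Change: 68.82 − 71.95 = -3.124 K.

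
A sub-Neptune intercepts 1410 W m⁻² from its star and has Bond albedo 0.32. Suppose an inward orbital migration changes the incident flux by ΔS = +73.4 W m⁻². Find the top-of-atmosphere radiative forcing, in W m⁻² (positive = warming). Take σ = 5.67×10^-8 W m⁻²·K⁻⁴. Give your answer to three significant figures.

12.5 W m⁻²

Only a fraction (1−α) is absorbed and it's spread over 4πR², so ΔF = (1−α)ΔS/4 = 12.48 W m⁻².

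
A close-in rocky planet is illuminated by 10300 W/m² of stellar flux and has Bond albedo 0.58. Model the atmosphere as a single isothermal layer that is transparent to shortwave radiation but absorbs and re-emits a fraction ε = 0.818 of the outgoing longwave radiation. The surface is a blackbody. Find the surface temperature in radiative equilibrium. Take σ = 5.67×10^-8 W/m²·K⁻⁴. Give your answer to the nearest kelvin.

424 K

The planet radiates to space at T_e = [S(1−α)/(4σ)]^(1/4) = 371.6 K.
The surface balance (absorbed SW + ε·downward IR = σT_s⁴) with T_a⁴ = T_s⁴/2 reduces to T_s = T_e·[2/(2−ε)]^¼ = 423.9 K.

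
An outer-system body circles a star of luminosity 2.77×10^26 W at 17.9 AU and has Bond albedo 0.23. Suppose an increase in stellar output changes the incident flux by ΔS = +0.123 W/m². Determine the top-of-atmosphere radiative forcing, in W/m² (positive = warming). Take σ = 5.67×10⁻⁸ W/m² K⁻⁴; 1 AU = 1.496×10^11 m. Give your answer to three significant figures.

0.0237 W/m²

Orbital distance: d = 17.9 AU = 2.678×10^12 m.
S = L/(4πd²) = 3.074 W/m².
Only a fraction (1−α) is absorbed and it's spread over 4πR², so ΔF = (1−α)ΔS/4 = 0.02368 W/m².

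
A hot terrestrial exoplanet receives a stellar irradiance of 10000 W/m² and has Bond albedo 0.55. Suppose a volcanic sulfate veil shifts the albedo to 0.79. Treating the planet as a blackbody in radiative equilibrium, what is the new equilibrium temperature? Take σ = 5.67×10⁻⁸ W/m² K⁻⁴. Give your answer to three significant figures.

310 K

T₂ = [S(1−α₂)/(4σ)]^(1/4) = [10000·0.21/(4σ)]^(1/4) = 310.2 K.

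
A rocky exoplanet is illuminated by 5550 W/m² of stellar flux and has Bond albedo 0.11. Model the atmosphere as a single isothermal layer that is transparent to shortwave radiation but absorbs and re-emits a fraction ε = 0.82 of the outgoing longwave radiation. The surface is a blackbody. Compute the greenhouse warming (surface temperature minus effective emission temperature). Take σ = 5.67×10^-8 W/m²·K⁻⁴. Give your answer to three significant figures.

At the top of the atmosphere, σT_e⁴ = S(1−α)/4 = 1235 W/m², giving T_e = 384.2 K.
For a single slab of emissivity ε, T_s⁴ = 2T_e⁴/(2−ε); thus T_s = 384.2·(1.695)^(1/4) = 438.3 K.
Greenhouse warming: T_s − T_e = 54.17 K.

54.2 K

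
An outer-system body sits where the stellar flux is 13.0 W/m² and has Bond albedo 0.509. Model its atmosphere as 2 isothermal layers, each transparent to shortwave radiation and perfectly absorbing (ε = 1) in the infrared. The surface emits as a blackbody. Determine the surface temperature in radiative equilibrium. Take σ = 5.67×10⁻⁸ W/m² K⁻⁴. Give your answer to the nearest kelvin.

96 K

OLR = S(1−α)/4 = 1.596 W/m²; the top layer radiates at T_e = 72.84 K.
Layer-by-layer balance gives σT_s⁴ = (N+1)σT_e⁴, so T_s = 3^¼·72.84 = 95.86 K.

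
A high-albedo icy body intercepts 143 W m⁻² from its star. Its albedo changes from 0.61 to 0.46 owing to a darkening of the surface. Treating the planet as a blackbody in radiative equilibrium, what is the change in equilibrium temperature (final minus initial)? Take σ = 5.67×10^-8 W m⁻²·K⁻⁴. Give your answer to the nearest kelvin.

11 K

Initial: T₁ = [S(1−0.61)/(4σ)]^(1/4) = 125.2 K.
With α = 0.46, T₂ = 135.8 K.
Change: 135.8 − 125.2 = 10.61 K.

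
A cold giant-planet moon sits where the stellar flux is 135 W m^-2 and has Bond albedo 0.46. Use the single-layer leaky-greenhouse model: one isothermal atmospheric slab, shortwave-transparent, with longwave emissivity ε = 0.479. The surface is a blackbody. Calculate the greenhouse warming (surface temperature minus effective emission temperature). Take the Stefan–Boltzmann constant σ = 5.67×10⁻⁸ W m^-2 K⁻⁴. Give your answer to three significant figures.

9.49 K

The planet radiates to space at T_e = [S(1−α)/(4σ)]^(1/4) = 133.9 K.
The surface balance (absorbed SW + ε·downward IR = σT_s⁴) with T_a⁴ = T_s⁴/2 reduces to T_s = T_e·[2/(2−ε)]^¼ = 143.4 K.
T_s − T_e = 143.4 − 133.9 = 9.485 K.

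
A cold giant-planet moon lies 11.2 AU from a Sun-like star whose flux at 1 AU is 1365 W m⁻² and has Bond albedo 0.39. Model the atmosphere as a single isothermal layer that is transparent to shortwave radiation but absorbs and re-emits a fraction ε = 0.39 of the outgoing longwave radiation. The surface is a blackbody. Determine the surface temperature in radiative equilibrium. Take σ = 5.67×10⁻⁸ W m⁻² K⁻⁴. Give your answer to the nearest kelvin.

Irradiance scales as 1/d², so S = 1365 W m⁻² × (1/11.2)² = 10.88 W m⁻².
At the top of the atmosphere, σT_e⁴ = S(1−α)/4 = 1.659 W m⁻², giving T_e = 73.55 K.
For a single slab of emissivity ε, T_s⁴ = 2T_e⁴/(2−ε); thus T_s = 73.55·(1.242)^(1/4) = 77.65 K.

78 K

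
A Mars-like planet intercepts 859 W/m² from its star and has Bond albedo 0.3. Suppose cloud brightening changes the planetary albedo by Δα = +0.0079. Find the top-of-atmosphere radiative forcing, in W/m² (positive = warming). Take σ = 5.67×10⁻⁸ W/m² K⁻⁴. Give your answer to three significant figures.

ΔF = −(S/4)Δα = −(859.0/4)×(+0.0079) = -1.697 W/m².

-1.70 W/m²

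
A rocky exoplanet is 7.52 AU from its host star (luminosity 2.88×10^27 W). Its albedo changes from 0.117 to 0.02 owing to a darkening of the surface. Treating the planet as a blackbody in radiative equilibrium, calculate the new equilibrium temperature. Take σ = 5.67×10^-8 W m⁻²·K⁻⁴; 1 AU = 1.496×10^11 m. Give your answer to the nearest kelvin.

Orbital distance: d = 7.52 AU = 1.125×10^12 m.
Flux at the orbit: S = L/(4πd²) = 2.88×10^27/(4π·(1.12×10^12)²) = 181.1 W m⁻².
T₂ = [S(1−α₂)/(4σ)]^(1/4) = [181.1·0.98/(4σ)]^(1/4) = 167.3 K.

167 kelvin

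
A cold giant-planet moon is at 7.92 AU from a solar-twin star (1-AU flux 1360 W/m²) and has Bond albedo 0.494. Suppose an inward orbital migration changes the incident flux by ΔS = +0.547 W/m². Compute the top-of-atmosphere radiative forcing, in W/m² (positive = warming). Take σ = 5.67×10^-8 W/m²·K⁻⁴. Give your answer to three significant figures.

0.0692 W/m²

By the inverse-square law, S = 1360/7.92² = 21.68 W/m².
TOA radiative forcing: ΔF = (1−α)ΔS/4 = 0.506·(+0.547)/4 = 0.06920 W/m².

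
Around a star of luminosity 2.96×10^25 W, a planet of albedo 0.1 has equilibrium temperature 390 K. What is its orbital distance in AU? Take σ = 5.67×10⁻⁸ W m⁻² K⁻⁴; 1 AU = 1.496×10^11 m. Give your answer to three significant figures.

The flux needed for this T is 4σT⁴/(1−0.1) = 5830 W m⁻².
S = L/(4πd²) → d = √(L/4πS) = √(2.96×10^25/(4π·5830)) = 2.010×10^10 m = 0.1344 AU.

0.134 AU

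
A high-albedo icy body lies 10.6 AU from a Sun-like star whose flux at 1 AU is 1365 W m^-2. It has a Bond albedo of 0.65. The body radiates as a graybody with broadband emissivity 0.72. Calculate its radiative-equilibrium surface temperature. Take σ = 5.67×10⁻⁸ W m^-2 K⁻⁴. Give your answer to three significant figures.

Irradiance scales as 1/d², so S = 1365 W m^-2 × (1/10.6)² = 12.15 W m^-2.
Averaging over the sphere, the absorbed flux is S(1−α)/4 = 1.063 W m^-2.
Equating to εσT⁴ with ε = 0.72: T = (1.063/0.72σ)^(1/4) = 71.43 K.

71.4 kelvin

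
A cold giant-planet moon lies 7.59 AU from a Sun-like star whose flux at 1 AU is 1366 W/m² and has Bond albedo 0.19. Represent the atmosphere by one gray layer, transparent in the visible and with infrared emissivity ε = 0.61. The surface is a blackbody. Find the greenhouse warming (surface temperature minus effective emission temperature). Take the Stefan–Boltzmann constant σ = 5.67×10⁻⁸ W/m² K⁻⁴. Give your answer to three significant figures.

By the inverse-square law, S = 1366/7.59² = 23.71 W/m².
At the top of the atmosphere, σT_e⁴ = S(1−α)/4 = 4.802 W/m², giving T_e = 95.93 K.
For a single slab of emissivity ε, T_s⁴ = 2T_e⁴/(2−ε); thus T_s = 95.93·(1.439)^(1/4) = 105.1 K.
T_s − T_e = 105.1 − 95.93 = 9.135 K.

9.13 kelvin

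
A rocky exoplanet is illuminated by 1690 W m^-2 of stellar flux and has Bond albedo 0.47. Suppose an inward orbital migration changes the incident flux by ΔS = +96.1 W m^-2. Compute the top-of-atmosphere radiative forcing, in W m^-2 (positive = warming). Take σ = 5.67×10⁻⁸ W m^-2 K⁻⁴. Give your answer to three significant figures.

12.7 W m^-2

Only a fraction (1−α) is absorbed and it's spread over 4πR², so ΔF = (1−α)ΔS/4 = 12.73 W m^-2.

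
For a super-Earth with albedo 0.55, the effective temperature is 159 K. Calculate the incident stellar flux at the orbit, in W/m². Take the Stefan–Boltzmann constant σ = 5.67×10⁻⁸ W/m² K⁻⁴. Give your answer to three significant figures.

Invert the energy balance for S: S = 4σT⁴/(1−α).
σT⁴ = 5.67×10⁻⁸·(159)⁴ = 36.24 W/m².
S = 4·36.24/0.45 = 322.1 W/m².

322 W/m²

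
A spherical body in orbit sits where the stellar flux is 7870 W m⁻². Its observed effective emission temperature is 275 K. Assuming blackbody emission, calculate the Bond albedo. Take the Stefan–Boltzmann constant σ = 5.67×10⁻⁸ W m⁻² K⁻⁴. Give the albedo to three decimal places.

Energy balance: S(1−α)/4 = σT⁴, so 1−α = 4σT⁴/S.
4σT⁴ = 4·5.67×10⁻⁸·(275)⁴ = 1297 W m⁻².
1−α = 1297/7870 = 0.1648, so α = 0.8352.

0.835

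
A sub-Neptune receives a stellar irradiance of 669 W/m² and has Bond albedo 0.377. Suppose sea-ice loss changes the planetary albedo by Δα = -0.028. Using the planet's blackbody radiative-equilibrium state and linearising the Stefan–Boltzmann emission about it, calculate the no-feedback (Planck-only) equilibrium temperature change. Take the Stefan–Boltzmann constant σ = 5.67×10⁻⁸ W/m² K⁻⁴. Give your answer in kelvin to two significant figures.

Reference equilibrium: T_e = [S(1−α)/(4σ)]^(1/4) = 207.0 K.
The change in absorbed flux is Δ[S(1−α)/4] = −SΔα/4 = 4.683 W/m².
Planck response: λ_P = 4σT_e³ = 4·5.67×10⁻⁸·(207.0)³ = 2.013 W/m²/K.
Hence the no-feedback warming is ΔF/(4σT_e³) = 2.33 K.

2.3 kelvin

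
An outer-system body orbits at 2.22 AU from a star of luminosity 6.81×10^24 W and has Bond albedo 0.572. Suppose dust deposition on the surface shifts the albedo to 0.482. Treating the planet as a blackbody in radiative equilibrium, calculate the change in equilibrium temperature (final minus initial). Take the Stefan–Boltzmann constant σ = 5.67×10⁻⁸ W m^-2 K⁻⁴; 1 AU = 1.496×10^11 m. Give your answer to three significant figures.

2.70 K

Orbital distance: d = 2.22 AU = 3.321×10^11 m.
Flux at the orbit: S = L/(4πd²) = 6.81×10^24/(4π·(3.32×10^11)²) = 4.913 W m^-2.
With α = 0.572, T₁ = 55.18 K.
After:  T₂ = [4.913·0.518/(4σ)]^(1/4) = 57.88 K.
Change: 57.88 − 55.18 = 2.697 K.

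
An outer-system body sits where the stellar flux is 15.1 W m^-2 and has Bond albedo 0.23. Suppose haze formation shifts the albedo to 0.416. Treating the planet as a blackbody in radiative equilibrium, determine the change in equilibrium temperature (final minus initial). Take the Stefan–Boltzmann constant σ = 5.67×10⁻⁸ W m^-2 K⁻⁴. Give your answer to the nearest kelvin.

Before: T₁ = [15.10·0.77/(4σ)]^(1/4) = 84.62 K.
Final:   T₂ = [S(1−0.416)/(4σ)]^(1/4) = 78.97 K.
Change: 78.97 − 84.62 = -5.651 K.

-6 K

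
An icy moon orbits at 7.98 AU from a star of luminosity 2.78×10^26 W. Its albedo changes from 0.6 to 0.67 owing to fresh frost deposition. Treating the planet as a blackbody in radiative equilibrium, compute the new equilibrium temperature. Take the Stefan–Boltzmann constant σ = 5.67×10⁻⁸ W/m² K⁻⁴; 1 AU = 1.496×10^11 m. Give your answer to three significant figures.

68.9 kelvin

d = 7.98 × 1.496×10^11 m = 1.194×10^12 m.
S = L/(4πd²) = 15.52 W/m².
With the new albedo, S(1−α₂)/4 = 1.281 W/m², so T₂ = 68.94 K.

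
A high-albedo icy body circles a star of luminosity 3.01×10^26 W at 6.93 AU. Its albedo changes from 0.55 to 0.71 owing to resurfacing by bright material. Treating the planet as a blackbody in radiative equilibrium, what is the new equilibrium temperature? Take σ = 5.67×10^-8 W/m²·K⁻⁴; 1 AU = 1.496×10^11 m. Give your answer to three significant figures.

Orbital distance: d = 6.93 AU = 1.037×10^12 m.
S = L/(4πd²) = 22.29 W/m².
T₂ = [S(1−α₂)/(4σ)]^(1/4) = [22.29·0.29/(4σ)]^(1/4) = 73.06 K.

73.1 K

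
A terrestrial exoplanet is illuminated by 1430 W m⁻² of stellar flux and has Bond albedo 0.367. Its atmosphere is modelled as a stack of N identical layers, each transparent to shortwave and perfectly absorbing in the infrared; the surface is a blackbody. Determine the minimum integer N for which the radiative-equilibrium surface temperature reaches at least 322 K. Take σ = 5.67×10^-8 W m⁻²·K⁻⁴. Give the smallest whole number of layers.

The effective emission temperature is T_e = [S(1−α)/(4σ)]^¼ = 251.3 K.
Need (N+1)T_e⁴ ≥ T_s⁴, i.e. N+1 ≥ (322/251.3)⁴ = 2.694.
So N ≥ 1.694; the smallest integer is N = 2.

2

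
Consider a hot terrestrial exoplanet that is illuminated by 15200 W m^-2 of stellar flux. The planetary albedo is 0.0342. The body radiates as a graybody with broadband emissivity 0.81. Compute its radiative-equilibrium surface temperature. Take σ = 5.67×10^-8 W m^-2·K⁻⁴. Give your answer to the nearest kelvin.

The planet absorbs (1−α)S over its disc πR² and re-emits over 4πR², so the mean absorbed flux is (1−0.0342)·15200/4 = 3670 W m^-2.
Radiative balance εσT⁴ = 3670 gives T = [3670/(0.81·σ)]^(1/4) = 531.7 K.

532 kelvin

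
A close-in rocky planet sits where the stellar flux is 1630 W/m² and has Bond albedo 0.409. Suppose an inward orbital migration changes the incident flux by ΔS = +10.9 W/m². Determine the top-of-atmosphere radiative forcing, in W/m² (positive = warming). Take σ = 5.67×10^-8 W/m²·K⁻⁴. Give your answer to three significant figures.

1.61 W/m²

TOA radiative forcing: ΔF = (1−α)ΔS/4 = 0.591·(+10.9)/4 = 1.610 W/m².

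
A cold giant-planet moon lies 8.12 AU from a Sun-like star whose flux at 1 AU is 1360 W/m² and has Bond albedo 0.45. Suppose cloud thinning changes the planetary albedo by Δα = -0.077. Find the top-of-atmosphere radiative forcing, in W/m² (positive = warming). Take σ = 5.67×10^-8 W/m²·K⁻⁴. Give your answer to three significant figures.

0.397 W/m²

By the inverse-square law, S = 1360/8.12² = 20.63 W/m².
The change in absorbed flux is Δ[S(1−α)/4] = −SΔα/4 = 0.3971 W/m².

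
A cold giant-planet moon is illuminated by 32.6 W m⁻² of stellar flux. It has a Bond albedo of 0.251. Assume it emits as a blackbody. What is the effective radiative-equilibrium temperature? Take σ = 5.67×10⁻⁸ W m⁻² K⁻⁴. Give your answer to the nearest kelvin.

Absorbed flux (global mean): S(1−α)/4 = 32.60·0.749/4 = 6.104 W m⁻².
Balancing against σT⁴: T = (6.104/5.67×10⁻⁸)^(1/4) = 101.9 K.

102 K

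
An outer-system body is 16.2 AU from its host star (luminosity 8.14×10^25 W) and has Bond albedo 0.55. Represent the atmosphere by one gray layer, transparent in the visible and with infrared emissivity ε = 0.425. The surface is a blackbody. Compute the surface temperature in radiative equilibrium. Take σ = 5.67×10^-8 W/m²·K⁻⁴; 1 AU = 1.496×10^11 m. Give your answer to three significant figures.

40.8 K

d = 16.2 × 1.496×10^11 m = 2.424×10^12 m.
S = L/(4πd²) = 1.103 W/m².
The planet radiates to space at T_e = [S(1−α)/(4σ)]^(1/4) = 38.46 K.
Surface balance with a leaky layer gives σT_s⁴ = σT_e⁴·2/(2−ε), so T_s = T_e·[2/(2−0.425)]^(1/4) = 40.83 K.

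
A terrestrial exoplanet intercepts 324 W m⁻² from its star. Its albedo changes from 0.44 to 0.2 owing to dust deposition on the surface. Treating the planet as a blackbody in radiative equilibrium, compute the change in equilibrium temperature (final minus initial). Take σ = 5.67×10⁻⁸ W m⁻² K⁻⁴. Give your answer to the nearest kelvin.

With α = 0.44, T₁ = 168.2 K.
With α = 0.2, T₂ = 183.9 K.
Change: 183.9 − 168.2 = 15.69 K.

16 K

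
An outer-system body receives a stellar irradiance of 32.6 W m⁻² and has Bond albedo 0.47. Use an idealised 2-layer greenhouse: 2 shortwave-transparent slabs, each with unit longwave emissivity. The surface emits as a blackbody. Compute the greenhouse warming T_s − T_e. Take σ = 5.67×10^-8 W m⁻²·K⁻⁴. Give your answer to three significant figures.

Top-of-atmosphere balance: σT_e⁴ = S(1−α)/4 = 4.320 W m⁻² → T_e = 93.42 K.
T_s = (N+1)^(1/4)·T_e = 123.0 K.
So the greenhouse effect raises the surface by 123.0 − 93.42 = 29.53 K.

29.5 K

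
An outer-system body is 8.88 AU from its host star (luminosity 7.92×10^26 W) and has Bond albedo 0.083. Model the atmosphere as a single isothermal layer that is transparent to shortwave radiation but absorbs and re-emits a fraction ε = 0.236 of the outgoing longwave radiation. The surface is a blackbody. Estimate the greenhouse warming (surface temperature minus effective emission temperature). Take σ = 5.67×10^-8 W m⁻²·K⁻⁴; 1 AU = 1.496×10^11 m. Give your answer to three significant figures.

d = 8.88 × 1.496×10^11 m = 1.328×10^12 m.
S = L/(4πd²) = 35.71 W m⁻².
The planet radiates to space at T_e = [S(1−α)/(4σ)]^(1/4) = 109.6 K.
Surface balance with a leaky layer gives σT_s⁴ = σT_e⁴·2/(2−ε), so T_s = T_e·[2/(2−0.236)]^(1/4) = 113.1 K.
Greenhouse warming: T_s − T_e = 3.496 K.

3.50 K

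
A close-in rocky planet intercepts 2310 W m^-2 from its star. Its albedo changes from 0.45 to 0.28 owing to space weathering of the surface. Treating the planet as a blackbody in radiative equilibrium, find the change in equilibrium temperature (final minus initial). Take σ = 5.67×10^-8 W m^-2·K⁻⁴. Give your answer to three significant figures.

Before: T₁ = [2310·0.55/(4σ)]^(1/4) = 273.6 K.
After:  T₂ = [2310·0.72/(4σ)]^(1/4) = 292.6 K.
ΔT = T₂ − T₁ = 19.06 K.

19.1 K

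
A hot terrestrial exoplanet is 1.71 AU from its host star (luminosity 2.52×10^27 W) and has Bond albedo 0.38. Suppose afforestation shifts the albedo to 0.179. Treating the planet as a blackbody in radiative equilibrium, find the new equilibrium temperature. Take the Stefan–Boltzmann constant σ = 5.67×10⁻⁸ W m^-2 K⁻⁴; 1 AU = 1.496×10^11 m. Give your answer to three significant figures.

325 K

d = 1.71 × 1.496×10^11 m = 2.558×10^11 m.
S = L/(4πd²) = 3064 W m^-2.
New equilibrium: T₂ = [(1−0.179)·3064/(4σ)]^(1/4) = 324.5 K.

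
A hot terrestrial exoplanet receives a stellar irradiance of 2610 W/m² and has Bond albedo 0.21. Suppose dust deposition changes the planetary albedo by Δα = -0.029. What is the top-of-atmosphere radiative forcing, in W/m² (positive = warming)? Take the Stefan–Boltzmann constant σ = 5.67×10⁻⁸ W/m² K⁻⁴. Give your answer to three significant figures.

The change in absorbed flux is Δ[S(1−α)/4] = −SΔα/4 = 18.92 W/m².

18.9 W/m²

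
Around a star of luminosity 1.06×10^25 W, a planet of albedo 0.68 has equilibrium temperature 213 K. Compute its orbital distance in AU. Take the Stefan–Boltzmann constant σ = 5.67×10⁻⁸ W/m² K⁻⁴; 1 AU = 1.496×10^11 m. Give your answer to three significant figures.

Energy balance gives S = 4σT⁴/(1−α) = 1459 W/m².
S = L/(4πd²) → d = √(L/4πS) = √(1.06×10^25/(4π·1459)) = 2.405×10^10 m = 0.1607 AU.

0.161 AU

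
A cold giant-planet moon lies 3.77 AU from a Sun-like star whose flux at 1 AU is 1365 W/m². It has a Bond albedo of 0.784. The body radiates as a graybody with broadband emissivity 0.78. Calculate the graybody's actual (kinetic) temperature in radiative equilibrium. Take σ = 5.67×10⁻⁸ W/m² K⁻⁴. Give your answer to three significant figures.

104 kelvin

Irradiance scales as 1/d², so S = 1365 W/m² × (1/3.77)² = 96.04 W/m².
Absorbed flux (global mean): S(1−α)/4 = 96.04·0.216/4 = 5.186 W/m².
Radiative balance εσT⁴ = 5.186 gives T = [5.186/(0.78·σ)]^(1/4) = 104.1 K.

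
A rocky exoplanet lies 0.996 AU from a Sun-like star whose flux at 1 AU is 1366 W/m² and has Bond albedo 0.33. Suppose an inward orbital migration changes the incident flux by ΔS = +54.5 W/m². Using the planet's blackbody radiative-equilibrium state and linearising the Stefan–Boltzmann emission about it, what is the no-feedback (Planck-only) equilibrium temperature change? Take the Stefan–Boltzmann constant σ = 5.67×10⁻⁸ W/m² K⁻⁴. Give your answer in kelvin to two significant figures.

Irradiance scales as 1/d², so S = 1366 W/m² × (1/0.996)² = 1377 W/m².
The baseline emission temperature is T_e = 252.5 K.
TOA radiative forcing: ΔF = (1−α)ΔS/4 = 0.67·(+54.5)/4 = 9.129 W/m².
The Planck feedback parameter is 4σT_e³ = 3.653 W/m²/K.
Hence the no-feedback warming is ΔF/(4σT_e³) = 2.50 K.

2.5 kelvin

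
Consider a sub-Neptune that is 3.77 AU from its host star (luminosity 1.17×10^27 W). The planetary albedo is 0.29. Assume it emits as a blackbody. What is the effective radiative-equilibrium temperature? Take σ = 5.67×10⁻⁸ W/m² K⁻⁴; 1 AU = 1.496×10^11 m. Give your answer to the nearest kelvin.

174 kelvin

Orbital distance: d = 3.77 AU = 5.640×10^11 m.
Spreading L over a sphere of radius d: S = 1.17×10^27/(4π·5.64×10^11²) = 292.7 W/m².
Absorbed flux (global mean): S(1−α)/4 = 292.7·0.71/4 = 51.96 W/m².
Balancing against σT⁴: T = (51.96/5.67×10⁻⁸)^(1/4) = 174.0 K.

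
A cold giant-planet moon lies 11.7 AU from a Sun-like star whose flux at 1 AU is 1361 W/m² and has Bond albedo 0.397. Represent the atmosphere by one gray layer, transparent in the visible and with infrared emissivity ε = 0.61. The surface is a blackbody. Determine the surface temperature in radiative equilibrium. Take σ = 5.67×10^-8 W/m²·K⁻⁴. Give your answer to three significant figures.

Irradiance scales as 1/d², so S = 1361 W/m² × (1/11.7)² = 9.942 W/m².
At the top of the atmosphere, σT_e⁴ = S(1−α)/4 = 1.499 W/m², giving T_e = 71.70 K.
Surface balance with a leaky layer gives σT_s⁴ = σT_e⁴·2/(2−ε), so T_s = T_e·[2/(2−0.61)]^(1/4) = 78.53 K.

78.5 K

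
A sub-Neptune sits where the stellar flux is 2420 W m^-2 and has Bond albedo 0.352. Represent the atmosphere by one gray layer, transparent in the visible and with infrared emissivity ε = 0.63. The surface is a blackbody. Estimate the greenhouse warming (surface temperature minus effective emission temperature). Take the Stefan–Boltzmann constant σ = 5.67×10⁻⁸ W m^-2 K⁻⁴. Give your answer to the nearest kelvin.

The planet radiates to space at T_e = [S(1−α)/(4σ)]^(1/4) = 288.4 K.
Surface balance with a leaky layer gives σT_s⁴ = σT_e⁴·2/(2−ε), so T_s = T_e·[2/(2−0.63)]^(1/4) = 317.0 K.
T_s − T_e = 317.0 − 288.4 = 28.61 K.

29 K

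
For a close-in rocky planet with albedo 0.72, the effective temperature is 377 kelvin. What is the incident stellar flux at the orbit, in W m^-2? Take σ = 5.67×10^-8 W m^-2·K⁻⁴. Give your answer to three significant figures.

16400 W m^-2

From S(1−α)/4 = σT⁴: S = 4σT⁴/(1−α).
The emitted flux is σT⁴ = 1145 W m^-2.
S = 4·1145/0.28 = 16360 W m^-2.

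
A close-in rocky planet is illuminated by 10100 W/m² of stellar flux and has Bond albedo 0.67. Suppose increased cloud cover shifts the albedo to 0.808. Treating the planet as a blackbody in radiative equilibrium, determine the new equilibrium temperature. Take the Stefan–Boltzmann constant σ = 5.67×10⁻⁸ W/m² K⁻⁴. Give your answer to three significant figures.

New equilibrium: T₂ = [(1−0.808)·10100/(4σ)]^(1/4) = 304.1 K.

304 kelvin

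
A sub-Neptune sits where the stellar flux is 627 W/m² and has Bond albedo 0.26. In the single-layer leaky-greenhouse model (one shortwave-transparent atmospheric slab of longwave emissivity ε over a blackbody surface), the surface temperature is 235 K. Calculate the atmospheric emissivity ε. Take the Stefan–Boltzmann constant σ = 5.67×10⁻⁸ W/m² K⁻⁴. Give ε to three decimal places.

0.658

First, T_e = [627.0·(1−0.26)/(4σ)]^(1/4) = 212.7 K.
T_s⁴ = T_e⁴·2/(2−ε) → ε = 2 − 2(T_e/T_s)⁴ = 2 − 2·(212.7/235)⁴ = 0.6584.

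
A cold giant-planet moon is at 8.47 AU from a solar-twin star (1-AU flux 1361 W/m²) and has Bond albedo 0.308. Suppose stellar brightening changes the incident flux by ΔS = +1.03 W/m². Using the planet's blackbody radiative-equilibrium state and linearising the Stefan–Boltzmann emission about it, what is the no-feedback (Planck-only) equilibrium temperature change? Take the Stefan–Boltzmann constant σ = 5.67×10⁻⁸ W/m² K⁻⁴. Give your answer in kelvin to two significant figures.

1.2 kelvin

Irradiance scales as 1/d², so S = 1361 W/m² × (1/8.47)² = 18.97 W/m².
Reference equilibrium: T_e = [S(1−α)/(4σ)]^(1/4) = 87.22 K.
TOA radiative forcing: ΔF = (1−α)ΔS/4 = 0.692·(+1.03)/4 = 0.1782 W/m².
Linearising σT⁴ gives d(σT⁴)/dT = 4σT_e³ = 0.1505 W/m² per K.
ΔT₀ = ΔF/λ_P = 0.1782/0.1505 = 1.18 K.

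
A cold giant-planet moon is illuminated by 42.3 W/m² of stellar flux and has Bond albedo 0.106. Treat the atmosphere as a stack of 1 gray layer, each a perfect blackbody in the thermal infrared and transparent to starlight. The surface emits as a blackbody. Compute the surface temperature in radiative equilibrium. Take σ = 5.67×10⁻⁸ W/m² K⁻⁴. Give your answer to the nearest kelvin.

135 kelvin

The effective emission temperature is T_e = [S(1−α)/(4σ)]^¼ = 113.6 K.
For an N-layer opaque stack, T_s⁴ = (N+1)T_e⁴, hence T_s = (2)^(1/4)×113.6 K = 135.1 K.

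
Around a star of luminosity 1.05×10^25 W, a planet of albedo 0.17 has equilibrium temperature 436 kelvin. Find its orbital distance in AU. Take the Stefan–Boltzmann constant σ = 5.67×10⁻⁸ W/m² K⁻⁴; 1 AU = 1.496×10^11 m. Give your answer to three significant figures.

Energy balance gives S = 4σT⁴/(1−α) = 9874 W/m².
From L = 4πd²S, d = √(1.05×10^25/(4π·9874)) = 9.199×10^9 m = 0.06149 AU.

0.0615 AU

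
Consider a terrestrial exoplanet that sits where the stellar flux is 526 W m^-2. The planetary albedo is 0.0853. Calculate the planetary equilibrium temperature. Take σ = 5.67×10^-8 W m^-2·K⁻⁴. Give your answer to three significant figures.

215 K

Averaging over the sphere, the absorbed flux is S(1−α)/4 = 120.3 W m^-2.
In equilibrium σT⁴ equals this, so T = 214.6 K.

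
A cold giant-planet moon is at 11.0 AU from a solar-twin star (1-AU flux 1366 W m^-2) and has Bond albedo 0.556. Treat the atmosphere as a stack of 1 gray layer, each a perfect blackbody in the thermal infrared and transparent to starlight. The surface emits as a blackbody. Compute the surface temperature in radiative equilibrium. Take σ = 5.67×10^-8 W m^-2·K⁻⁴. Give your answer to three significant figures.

By the inverse-square law, S = 1366/11.0² = 11.29 W m^-2.
Top-of-atmosphere balance: σT_e⁴ = S(1−α)/4 = 1.253 W m^-2 → T_e = 68.56 K.
With N = 1 opaque layers, T_s = (N+1)^(1/4)·T_e = 2^(1/4)·68.56 = 81.54 K.

81.5 K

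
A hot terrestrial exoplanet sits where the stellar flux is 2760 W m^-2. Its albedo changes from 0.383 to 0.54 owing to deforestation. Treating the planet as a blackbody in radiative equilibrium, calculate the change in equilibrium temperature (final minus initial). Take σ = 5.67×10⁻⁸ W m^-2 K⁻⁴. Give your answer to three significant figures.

Before: T₁ = [2760·0.617/(4σ)]^(1/4) = 294.4 K.
After:  T₂ = [2760·0.46/(4σ)]^(1/4) = 273.5 K.
Change: 273.5 − 294.4 = -20.84 K.

-20.8 K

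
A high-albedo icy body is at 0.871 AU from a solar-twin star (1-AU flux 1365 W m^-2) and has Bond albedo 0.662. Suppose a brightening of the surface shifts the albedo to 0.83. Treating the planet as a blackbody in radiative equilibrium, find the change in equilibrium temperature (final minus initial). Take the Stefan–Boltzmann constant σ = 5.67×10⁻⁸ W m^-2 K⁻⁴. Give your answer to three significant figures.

Irradiance scales as 1/d², so S = 1365 W m^-2 × (1/0.871)² = 1799 W m^-2.
With α = 0.662, T₁ = 227.6 K.
With α = 0.83, T₂ = 191.6 K.
Change: 191.6 − 227.6 = -35.92 K.

-35.9 kelvin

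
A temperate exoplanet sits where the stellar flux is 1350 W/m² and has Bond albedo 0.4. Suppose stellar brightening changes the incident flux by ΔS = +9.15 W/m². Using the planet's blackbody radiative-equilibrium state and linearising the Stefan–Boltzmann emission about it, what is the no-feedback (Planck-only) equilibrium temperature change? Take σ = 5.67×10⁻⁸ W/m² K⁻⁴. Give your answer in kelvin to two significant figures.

0.41 K

The baseline emission temperature is T_e = 244.5 K.
Only a fraction (1−α) is absorbed and it's spread over 4πR², so ΔF = (1−α)ΔS/4 = 1.373 W/m².
Planck response: λ_P = 4σT_e³ = 4·5.67×10⁻⁸·(244.5)³ = 3.313 W/m²/K.
ΔT₀ = ΔF/λ_P = 1.373/3.313 = 0.414 K.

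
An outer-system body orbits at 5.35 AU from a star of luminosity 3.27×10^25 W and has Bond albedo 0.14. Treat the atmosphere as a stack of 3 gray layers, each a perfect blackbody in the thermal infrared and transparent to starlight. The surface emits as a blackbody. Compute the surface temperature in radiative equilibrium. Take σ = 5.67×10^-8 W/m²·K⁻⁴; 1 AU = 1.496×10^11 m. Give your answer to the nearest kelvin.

Orbital distance: d = 5.35 AU = 8.004×10^11 m.
Flux at the orbit: S = L/(4πd²) = 3.27×10^25/(4π·(8.00×10^11)²) = 4.062 W/m².
The effective emission temperature is T_e = [S(1−α)/(4σ)]^¼ = 62.65 K.
For an N-layer opaque stack, T_s⁴ = (N+1)T_e⁴, hence T_s = (4)^(1/4)×62.65 K = 88.60 K.

89 kelvin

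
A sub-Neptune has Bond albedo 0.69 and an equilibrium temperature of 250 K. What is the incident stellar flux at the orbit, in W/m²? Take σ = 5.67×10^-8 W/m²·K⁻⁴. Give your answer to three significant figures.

Invert the energy balance for S: S = 4σT⁴/(1−α).
The emitted flux is σT⁴ = 221.5 W/m².
S = 4·221.5/0.31 = 2858 W/m².

2860 W/m²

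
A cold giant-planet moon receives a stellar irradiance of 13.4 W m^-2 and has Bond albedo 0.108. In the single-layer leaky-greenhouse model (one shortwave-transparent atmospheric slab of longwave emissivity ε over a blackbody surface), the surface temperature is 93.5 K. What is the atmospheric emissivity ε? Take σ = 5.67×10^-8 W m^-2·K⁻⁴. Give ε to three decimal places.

0.621

Effective temperature: T_e = [S(1−α)/(4σ)]^(1/4) = 85.20 K.
T_s⁴ = T_e⁴·2/(2−ε) → ε = 2 − 2(T_e/T_s)⁴ = 2 − 2·(85.20/93.5)⁴ = 0.6209.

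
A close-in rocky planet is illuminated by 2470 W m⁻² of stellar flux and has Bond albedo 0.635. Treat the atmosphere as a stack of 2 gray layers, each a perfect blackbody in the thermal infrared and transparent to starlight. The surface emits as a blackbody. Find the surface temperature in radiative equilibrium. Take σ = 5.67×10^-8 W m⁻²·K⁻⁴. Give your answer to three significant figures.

OLR = S(1−α)/4 = 225.4 W m⁻²; the top layer radiates at T_e = 251.1 K.
Layer-by-layer balance gives σT_s⁴ = (N+1)σT_e⁴, so T_s = 3^¼·251.1 = 330.5 K.

330 kelvin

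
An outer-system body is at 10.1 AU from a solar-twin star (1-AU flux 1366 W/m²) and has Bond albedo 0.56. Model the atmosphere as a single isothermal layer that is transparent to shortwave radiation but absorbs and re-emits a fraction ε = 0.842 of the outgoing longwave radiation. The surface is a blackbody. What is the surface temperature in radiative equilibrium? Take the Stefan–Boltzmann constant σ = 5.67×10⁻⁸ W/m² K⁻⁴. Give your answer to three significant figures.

Flux at the orbit: S = 1366/(10.1)² = 13.39 W/m².
The planet radiates to space at T_e = [S(1−α)/(4σ)]^(1/4) = 71.39 K.
For a single slab of emissivity ε, T_s⁴ = 2T_e⁴/(2−ε); thus T_s = 71.39·(1.727)^(1/4) = 81.84 K.

81.8 K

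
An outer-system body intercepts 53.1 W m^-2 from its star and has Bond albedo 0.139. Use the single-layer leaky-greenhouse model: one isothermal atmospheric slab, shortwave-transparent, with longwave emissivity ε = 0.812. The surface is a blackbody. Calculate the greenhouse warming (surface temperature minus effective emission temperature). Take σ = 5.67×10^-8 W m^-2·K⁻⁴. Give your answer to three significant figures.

At the top of the atmosphere, σT_e⁴ = S(1−α)/4 = 11.43 W m^-2, giving T_e = 119.2 K.
The surface balance (absorbed SW + ε·downward IR = σT_s⁴) with T_a⁴ = T_s⁴/2 reduces to T_s = T_e·[2/(2−ε)]^¼ = 135.7 K.
T_s − T_e = 135.7 − 119.2 = 16.57 K.

16.6 kelvin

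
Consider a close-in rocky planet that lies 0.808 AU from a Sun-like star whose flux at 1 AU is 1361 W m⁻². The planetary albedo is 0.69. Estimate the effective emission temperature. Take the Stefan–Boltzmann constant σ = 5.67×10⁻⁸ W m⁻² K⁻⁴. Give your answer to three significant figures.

Irradiance scales as 1/d², so S = 1361 W m⁻² × (1/0.808)² = 2085 W m⁻².
The planet absorbs (1−α)S over its disc πR² and re-emits over 4πR², so the mean absorbed flux is (1−0.69)·2085/4 = 161.6 W m⁻².
Set σT⁴ = 161.6 → T = (161.6/σ)^(1/4) = 231.0 K.

231 kelvin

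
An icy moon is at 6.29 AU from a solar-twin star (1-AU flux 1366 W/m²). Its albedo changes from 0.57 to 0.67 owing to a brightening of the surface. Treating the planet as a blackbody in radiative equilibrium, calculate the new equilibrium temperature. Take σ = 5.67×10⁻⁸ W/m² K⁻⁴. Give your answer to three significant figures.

84.2 K

Flux at the orbit: S = 1366/(6.29)² = 34.53 W/m².
New equilibrium: T₂ = [(1−0.67)·34.53/(4σ)]^(1/4) = 84.19 K.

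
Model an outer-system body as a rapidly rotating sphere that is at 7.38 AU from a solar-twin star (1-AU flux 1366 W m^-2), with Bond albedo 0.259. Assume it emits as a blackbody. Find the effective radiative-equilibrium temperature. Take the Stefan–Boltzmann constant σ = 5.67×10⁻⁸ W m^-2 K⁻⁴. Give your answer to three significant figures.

By the inverse-square law, S = 1366/7.38² = 25.08 W m^-2.
Absorbed flux (global mean): S(1−α)/4 = 25.08·0.741/4 = 4.646 W m^-2.
In equilibrium σT⁴ equals this, so T = 95.14 K.

95.1 K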